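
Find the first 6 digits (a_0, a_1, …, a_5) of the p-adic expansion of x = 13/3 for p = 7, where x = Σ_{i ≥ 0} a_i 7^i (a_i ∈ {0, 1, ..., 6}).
(a_0, …, a_5) = (2, 5, 4, 4, 4, 4)

v_7(13/3) = 0 (numerator and denominator both coprime to 7), so x ∈ ℤ_7^×. Compute digits iteratively via a_i = x_i mod 7, x_{i+1} = (x_i − a_i)/7, with x_0 = x:
  x_0 = 13/3;  a_0 = 2;  x_1 = (x_0 − 2)/7 = 1/3
  x_1 = 1/3;  a_1 = 5;  x_2 = (x_1 − 5)/7 = -2/3
  x_2 = -2/3;  a_2 = 4;  x_3 = (x_2 − 4)/7 = -2/3
  x_3 = -2/3;  a_3 = 4;  x_4 = (x_3 − 4)/7 = -2/3
  x_4 = -2/3;  a_4 = 4;  x_5 = (x_4 − 4)/7 = -2/3
  x_5 = -2/3;  a_5 = 4;  x_6 = (x_5 − 4)/7 = -2/3
Digits: (2, 5, 4, 4, 4, 4).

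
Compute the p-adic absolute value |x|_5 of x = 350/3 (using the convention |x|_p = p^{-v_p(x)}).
|350/3|_5 = 1/25

Step 1 — compute v_5(x) by factoring powers of 5 out of the numerator and denominator: v_5(350/3) = 2. Step 2 — apply |x|_p = p^{-v_p(x)} = 5^{-2} = 1/25.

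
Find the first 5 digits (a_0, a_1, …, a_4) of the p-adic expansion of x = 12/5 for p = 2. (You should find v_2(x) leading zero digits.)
(a_0, …, a_4) = (0, 0, 1, 1, 1)

v_2(12/5) = 2, so a_0 = ... = a_1 = 0. Factor out: x = 2^2 · u with u = 3/5 a unit in ℤ_2. Expand u iteratively via a_{v+i} = u_i mod 2, u_{i+1} = (u_i − a_{v+i})/2:
  u_0 = 3/5;  a_2 = 1;  u_1 = (u_0 − 1)/2 = -1/5
  u_1 = -1/5;  a_3 = 1;  u_2 = (u_1 − 1)/2 = -3/5
  u_2 = -3/5;  a_4 = 1;  u_3 = (u_2 − 1)/2 = -4/5
Digits: (0, 0, 1, 1, 1).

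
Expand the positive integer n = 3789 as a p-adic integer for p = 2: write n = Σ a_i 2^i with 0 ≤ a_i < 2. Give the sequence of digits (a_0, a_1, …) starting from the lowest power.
(a_0, a_1, …) = (1, 0, 1, 1, 0, 0, 1, 1, 0, 1, 1, 1)

Repeated division by 2 gives the digits low-to-high: 3789 = 1 + 1·2^2 + 1·2^3 + 1·2^6 + 1·2^7 + 1·2^9 + 1·2^10 + 1·2^11. Digit sequence: (1, 0, 1, 1, 0, 0, 1, 1, 0, 1, 1, 1).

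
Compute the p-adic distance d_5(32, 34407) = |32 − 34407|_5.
d_5(32, 34407) = 1/3125

Step 1 — x − y = 32 − 34407 = -34375. Step 2 — v_5(-34375) = 5 (factor: -34375 = −(5^5 · 11); the sign does not affect v_p). Step 3 — |x − y|_5 = 5^{-5} = 1/3125.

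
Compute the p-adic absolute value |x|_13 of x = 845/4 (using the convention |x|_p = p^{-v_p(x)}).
|845/4|_13 = 1/169

Step 1 — compute v_13(x) by factoring powers of 13 out of the numerator and denominator: v_13(845/4) = 2. Step 2 — apply |x|_p = p^{-v_p(x)} = 13^{-2} = 1/169.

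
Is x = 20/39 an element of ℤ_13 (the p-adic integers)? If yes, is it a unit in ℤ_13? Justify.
x ∉ ℤ_13 (v_13(x) = -1 < 0)

ℤ_13 = {x ∈ ℚ_13 : v_13(x) ≥ 0} and ℤ_13^× = {x ∈ ℤ_13 : v_13(x) = 0}. Here v_13(20/39) = v_13(num) − v_13(den) = -1; compare against these criteria.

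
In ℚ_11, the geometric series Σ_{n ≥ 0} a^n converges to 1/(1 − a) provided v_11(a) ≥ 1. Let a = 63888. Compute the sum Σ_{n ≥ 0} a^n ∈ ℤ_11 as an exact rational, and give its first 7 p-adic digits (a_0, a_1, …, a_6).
Σ a^n = 1/(1 − a) = -1/63887;  first 7 digits = (1, 0, 0, 4, 4, 0, 5)

v_11(a) = 3 ≥ 1, so the series converges in ℤ_11 to 1/(1 − a) = 1/(1 − 63888) = -1/63887. Expand this rational in ℤ_11: compute digits iteratively via d_i = x_i mod 11, x_{i+1} = (x_i − d_i)/11. The first 7 digits are (1, 0, 0, 4, 4, 0, 5).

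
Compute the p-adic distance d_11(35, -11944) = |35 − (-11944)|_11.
d_11(35, -11944) = 1/1331

Step 1 — x − y = 35 − (-11944) = 11979. Step 2 — v_11(11979) = 3 (factor: 11979 = (11^3 · 9); the sign does not affect v_p). Step 3 — |x − y|_11 = 11^{-3} = 1/1331.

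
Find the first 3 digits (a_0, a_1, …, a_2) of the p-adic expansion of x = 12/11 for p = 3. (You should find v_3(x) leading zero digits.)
(a_0, …, a_2) = (0, 2, 0)

v_3(12/11) = 1, so a_0 = ... = a_0 = 0. Factor out: x = 3^1 · u with u = 4/11 a unit in ℤ_3. Expand u iteratively via a_{v+i} = u_i mod 3, u_{i+1} = (u_i − a_{v+i})/3:
  u_0 = 4/11;  a_1 = 2;  u_1 = (u_0 − 2)/3 = -6/11
  u_1 = -6/11;  a_2 = 0;  u_2 = (u_1 − 0)/3 = -2/11
Digits: (0, 2, 0).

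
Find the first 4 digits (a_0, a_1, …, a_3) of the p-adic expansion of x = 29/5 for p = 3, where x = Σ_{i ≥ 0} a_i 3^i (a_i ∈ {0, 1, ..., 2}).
(a_0, …, a_3) = (1, 1, 2, 0)

v_3(29/5) = 0 (numerator and denominator both coprime to 3), so x ∈ ℤ_3^×. Compute digits iteratively via a_i = x_i mod 3, x_{i+1} = (x_i − a_i)/3, with x_0 = x:
  x_0 = 29/5;  a_0 = 1;  x_1 = (x_0 − 1)/3 = 8/5
  x_1 = 8/5;  a_1 = 1;  x_2 = (x_1 − 1)/3 = 1/5
  x_2 = 1/5;  a_2 = 2;  x_3 = (x_2 − 2)/3 = -3/5
  x_3 = -3/5;  a_3 = 0;  x_4 = (x_3 − 0)/3 = -1/5
Digits: (1, 1, 2, 0).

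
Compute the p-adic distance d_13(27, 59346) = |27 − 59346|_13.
d_13(27, 59346) = 1/2197

Step 1 — x − y = 27 − 59346 = -59319. Step 2 — v_13(-59319) = 3 (factor: -59319 = −(13^3 · 27); the sign does not affect v_p). Step 3 — |x − y|_13 = 13^{-3} = 1/2197.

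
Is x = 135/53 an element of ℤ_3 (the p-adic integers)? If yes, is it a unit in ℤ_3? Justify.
x ∈ ℤ_3 but not a unit; v_3(x) = 3 > 0

ℤ_3 = {x ∈ ℚ_3 : v_3(x) ≥ 0} and ℤ_3^× = {x ∈ ℤ_3 : v_3(x) = 0}. Here v_3(135/53) = v_3(num) − v_3(den) = 3; compare against these criteria.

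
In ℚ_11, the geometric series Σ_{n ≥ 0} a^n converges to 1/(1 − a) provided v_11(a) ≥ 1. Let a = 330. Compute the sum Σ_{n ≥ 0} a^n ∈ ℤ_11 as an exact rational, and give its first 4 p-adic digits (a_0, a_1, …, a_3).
Σ a^n = 1/(1 − a) = -1/329;  first 4 digits = (1, 8, 0, 0)

v_11(a) = 1 ≥ 1, so the series converges in ℤ_11 to 1/(1 − a) = 1/(1 − 330) = -1/329. Expand this rational in ℤ_11: compute digits iteratively via d_i = x_i mod 11, x_{i+1} = (x_i − d_i)/11. The first 4 digits are (1, 8, 0, 0).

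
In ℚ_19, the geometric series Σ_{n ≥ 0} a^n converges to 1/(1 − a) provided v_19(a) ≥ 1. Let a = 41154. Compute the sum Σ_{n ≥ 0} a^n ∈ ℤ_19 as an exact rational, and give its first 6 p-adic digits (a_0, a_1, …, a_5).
Σ a^n = 1/(1 − a) = -1/41153;  first 6 digits = (1, 0, 0, 6, 0, 0)

v_19(a) = 3 ≥ 1, so the series converges in ℤ_19 to 1/(1 − a) = 1/(1 − 41154) = -1/41153. Expand this rational in ℤ_19: compute digits iteratively via d_i = x_i mod 19, x_{i+1} = (x_i − d_i)/19. The first 6 digits are (1, 0, 0, 6, 0, 0).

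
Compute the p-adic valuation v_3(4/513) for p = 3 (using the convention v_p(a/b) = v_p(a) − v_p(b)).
v_3(4/513) = -3

Factor powers of 3 from the numerator and denominator of the reduced fraction: 4 = 3^0 · 4 and 513 = 3^3 · 19. Apply v_p(a/b) = v_p(a) − v_p(b): v_3(4/513) = 0 − 3 = -3.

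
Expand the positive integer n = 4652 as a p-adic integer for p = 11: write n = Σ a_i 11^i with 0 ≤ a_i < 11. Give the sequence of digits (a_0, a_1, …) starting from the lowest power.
(a_0, a_1, …) = (10, 4, 5, 3)

Repeated division by 11 gives the digits low-to-high: 4652 = 10 + 4·11^1 + 5·11^2 + 3·11^3. Digit sequence: (10, 4, 5, 3).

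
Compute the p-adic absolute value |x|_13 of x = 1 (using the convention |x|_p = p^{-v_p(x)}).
|1|_13 = 1

Step 1 — compute v_13(x) by factoring powers of 13 out of the numerator and denominator: v_13(1) = 0. Step 2 — apply |x|_p = p^{-v_p(x)} = 13^{0} = 1.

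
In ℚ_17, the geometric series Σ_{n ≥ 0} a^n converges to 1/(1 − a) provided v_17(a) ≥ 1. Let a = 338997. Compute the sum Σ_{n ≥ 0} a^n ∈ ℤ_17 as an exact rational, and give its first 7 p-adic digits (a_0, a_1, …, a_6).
Σ a^n = 1/(1 − a) = -1/338996;  first 7 digits = (1, 0, 0, 1, 4, 0, 1)

v_17(a) = 3 ≥ 1, so the series converges in ℤ_17 to 1/(1 − a) = 1/(1 − 338997) = -1/338996. Expand this rational in ℤ_17: compute digits iteratively via d_i = x_i mod 17, x_{i+1} = (x_i − d_i)/17. The first 7 digits are (1, 0, 0, 1, 4, 0, 1).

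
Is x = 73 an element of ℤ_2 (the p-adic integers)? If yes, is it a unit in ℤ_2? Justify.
x ∈ ℤ_2^× (unit); v_2(x) = 0

ℤ_2 = {x ∈ ℚ_2 : v_2(x) ≥ 0} and ℤ_2^× = {x ∈ ℤ_2 : v_2(x) = 0}. Here v_2(73) = v_2(num) − v_2(den) = 0; compare against these criteria.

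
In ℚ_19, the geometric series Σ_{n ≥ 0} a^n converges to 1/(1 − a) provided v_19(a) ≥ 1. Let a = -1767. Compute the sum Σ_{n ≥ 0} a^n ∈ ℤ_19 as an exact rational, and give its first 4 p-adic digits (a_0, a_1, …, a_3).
Σ a^n = 1/(1 − a) = 1/1768;  first 4 digits = (1, 2, 18, 6)

v_19(a) = 1 ≥ 1, so the series converges in ℤ_19 to 1/(1 − a) = 1/(1 − (-1767)) = 1/1768. Expand this rational in ℤ_19: compute digits iteratively via d_i = x_i mod 19, x_{i+1} = (x_i − d_i)/19. The first 4 digits are (1, 2, 18, 6).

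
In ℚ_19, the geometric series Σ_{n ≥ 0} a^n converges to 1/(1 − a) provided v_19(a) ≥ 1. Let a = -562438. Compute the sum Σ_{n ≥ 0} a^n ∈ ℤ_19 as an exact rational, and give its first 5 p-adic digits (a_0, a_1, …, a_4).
Σ a^n = 1/(1 − a) = 1/562439;  first 5 digits = (1, 0, 0, 13, 14)

v_19(a) = 3 ≥ 1, so the series converges in ℤ_19 to 1/(1 − a) = 1/(1 − (-562438)) = 1/562439. Expand this rational in ℤ_19: compute digits iteratively via d_i = x_i mod 19, x_{i+1} = (x_i − d_i)/19. The first 5 digits are (1, 0, 0, 13, 14).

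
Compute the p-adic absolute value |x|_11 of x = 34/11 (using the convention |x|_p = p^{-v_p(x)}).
|34/11|_11 = 11

Step 1 — compute v_11(x) by factoring powers of 11 out of the numerator and denominator: v_11(34/11) = -1. Step 2 — apply |x|_p = p^{-v_p(x)} = 11^{1} = 11.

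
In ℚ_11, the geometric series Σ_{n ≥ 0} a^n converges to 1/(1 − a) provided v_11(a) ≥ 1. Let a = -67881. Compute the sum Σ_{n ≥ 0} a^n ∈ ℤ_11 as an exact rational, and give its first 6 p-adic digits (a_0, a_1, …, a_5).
Σ a^n = 1/(1 − a) = 1/67882;  first 6 digits = (1, 0, 0, 4, 6, 10)

v_11(a) = 3 ≥ 1, so the series converges in ℤ_11 to 1/(1 − a) = 1/(1 − (-67881)) = 1/67882. Expand this rational in ℤ_11: compute digits iteratively via d_i = x_i mod 11, x_{i+1} = (x_i − d_i)/11. The first 6 digits are (1, 0, 0, 4, 6, 10).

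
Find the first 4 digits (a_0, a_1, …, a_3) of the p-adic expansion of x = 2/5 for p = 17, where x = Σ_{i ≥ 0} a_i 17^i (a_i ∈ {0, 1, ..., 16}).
(a_0, …, a_3) = (14, 6, 3, 10)

v_17(2/5) = 0 (numerator and denominator both coprime to 17), so x ∈ ℤ_17^×. Compute digits iteratively via a_i = x_i mod 17, x_{i+1} = (x_i − a_i)/17, with x_0 = x:
  x_0 = 2/5;  a_0 = 14;  x_1 = (x_0 − 14)/17 = -4/5
  x_1 = -4/5;  a_1 = 6;  x_2 = (x_1 − 6)/17 = -2/5
  x_2 = -2/5;  a_2 = 3;  x_3 = (x_2 − 3)/17 = -1/5
  x_3 = -1/5;  a_3 = 10;  x_4 = (x_3 − 10)/17 = -3/5
Digits: (14, 6, 3, 10).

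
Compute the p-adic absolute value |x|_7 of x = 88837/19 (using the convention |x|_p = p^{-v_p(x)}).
|88837/19|_7 = 1/2401

Step 1 — compute v_7(x) by factoring powers of 7 out of the numerator and denominator: v_7(88837/19) = 4. Step 2 — apply |x|_p = p^{-v_p(x)} = 7^{-4} = 1/2401.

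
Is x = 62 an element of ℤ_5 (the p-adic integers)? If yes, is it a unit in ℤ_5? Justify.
x ∈ ℤ_5^× (unit); v_5(x) = 0

ℤ_5 = {x ∈ ℚ_5 : v_5(x) ≥ 0} and ℤ_5^× = {x ∈ ℤ_5 : v_5(x) = 0}. Here v_5(62) = v_5(num) − v_5(den) = 0; compare against these criteria.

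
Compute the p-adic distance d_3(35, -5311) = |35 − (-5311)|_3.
d_3(35, -5311) = 1/243

Step 1 — x − y = 35 − (-5311) = 5346. Step 2 — v_3(5346) = 5 (factor: 5346 = (3^5 · 22); the sign does not affect v_p). Step 3 — |x − y|_3 = 3^{-5} = 1/243.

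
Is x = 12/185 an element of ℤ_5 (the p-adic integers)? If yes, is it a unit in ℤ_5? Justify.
x ∉ ℤ_5 (v_5(x) = -1 < 0)

ℤ_5 = {x ∈ ℚ_5 : v_5(x) ≥ 0} and ℤ_5^× = {x ∈ ℤ_5 : v_5(x) = 0}. Here v_5(12/185) = v_5(num) − v_5(den) = -1; compare against these criteria.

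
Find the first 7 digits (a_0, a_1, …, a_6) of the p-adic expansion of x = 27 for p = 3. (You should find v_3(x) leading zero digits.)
(a_0, …, a_6) = (0, 0, 0, 1, 0, 0, 0)

v_3(27) = 3, so a_0 = ... = a_2 = 0. Factor out: x = 3^3 · u with u = 1 a unit in ℤ_3. Expand u iteratively via a_{v+i} = u_i mod 3, u_{i+1} = (u_i − a_{v+i})/3:
  u_0 = 1;  a_3 = 1;  u_1 = (u_0 − 1)/3 = 0
  u_1 = 0;  a_4 = 0;  u_2 = (u_1 − 0)/3 = 0
  u_2 = 0;  a_5 = 0;  u_3 = (u_2 − 0)/3 = 0
  u_3 = 0;  a_6 = 0;  u_4 = (u_3 − 0)/3 = 0
Digits: (0, 0, 0, 1, 0, 0, 0).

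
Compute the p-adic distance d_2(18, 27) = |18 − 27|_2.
d_2(18, 27) = 1

Step 1 — x − y = 18 − 27 = -9. Step 2 — v_2(-9) = 0 (factor: -9 = −(2^0 · 9); the sign does not affect v_p). Step 3 — |x − y|_2 = 2^{0} = 1.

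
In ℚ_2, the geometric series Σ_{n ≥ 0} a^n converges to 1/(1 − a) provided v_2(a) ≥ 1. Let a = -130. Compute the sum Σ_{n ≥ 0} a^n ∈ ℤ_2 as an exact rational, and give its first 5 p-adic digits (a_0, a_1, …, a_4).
Σ a^n = 1/(1 − a) = 1/131;  first 5 digits = (1, 1, 0, 1, 0)

v_2(a) = 1 ≥ 1, so the series converges in ℤ_2 to 1/(1 − a) = 1/(1 − (-130)) = 1/131. Expand this rational in ℤ_2: compute digits iteratively via d_i = x_i mod 2, x_{i+1} = (x_i − d_i)/2. The first 5 digits are (1, 1, 0, 1, 0).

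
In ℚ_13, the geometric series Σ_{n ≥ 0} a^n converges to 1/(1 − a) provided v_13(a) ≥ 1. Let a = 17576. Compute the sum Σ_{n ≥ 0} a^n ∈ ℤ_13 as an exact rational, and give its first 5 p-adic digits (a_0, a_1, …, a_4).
Σ a^n = 1/(1 − a) = -1/17575;  first 5 digits = (1, 0, 0, 8, 0)

v_13(a) = 3 ≥ 1, so the series converges in ℤ_13 to 1/(1 − a) = 1/(1 − 17576) = -1/17575. Expand this rational in ℤ_13: compute digits iteratively via d_i = x_i mod 13, x_{i+1} = (x_i − d_i)/13. The first 5 digits are (1, 0, 0, 8, 0).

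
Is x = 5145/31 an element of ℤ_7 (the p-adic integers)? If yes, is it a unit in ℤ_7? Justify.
x ∈ ℤ_7 but not a unit; v_7(x) = 3 > 0

ℤ_7 = {x ∈ ℚ_7 : v_7(x) ≥ 0} and ℤ_7^× = {x ∈ ℤ_7 : v_7(x) = 0}. Here v_7(5145/31) = v_7(num) − v_7(den) = 3; compare against these criteria.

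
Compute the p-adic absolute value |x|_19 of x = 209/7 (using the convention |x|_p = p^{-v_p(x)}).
|209/7|_19 = 1/19

Step 1 — compute v_19(x) by factoring powers of 19 out of the numerator and denominator: v_19(209/7) = 1. Step 2 — apply |x|_p = p^{-v_p(x)} = 19^{-1} = 1/19.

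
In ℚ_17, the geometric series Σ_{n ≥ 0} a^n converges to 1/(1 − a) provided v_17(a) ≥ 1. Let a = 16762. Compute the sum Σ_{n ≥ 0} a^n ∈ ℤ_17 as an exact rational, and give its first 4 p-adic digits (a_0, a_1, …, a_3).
Σ a^n = 1/(1 − a) = -1/16761;  first 4 digits = (1, 0, 7, 3)

v_17(a) = 2 ≥ 1, so the series converges in ℤ_17 to 1/(1 − a) = 1/(1 − 16762) = -1/16761. Expand this rational in ℤ_17: compute digits iteratively via d_i = x_i mod 17, x_{i+1} = (x_i − d_i)/17. The first 4 digits are (1, 0, 7, 3).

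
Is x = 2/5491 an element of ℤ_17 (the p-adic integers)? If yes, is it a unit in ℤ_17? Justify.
x ∉ ℤ_17 (v_17(x) = -2 < 0)

ℤ_17 = {x ∈ ℚ_17 : v_17(x) ≥ 0} and ℤ_17^× = {x ∈ ℤ_17 : v_17(x) = 0}. Here v_17(2/5491) = v_17(num) − v_17(den) = -2; compare against these criteria.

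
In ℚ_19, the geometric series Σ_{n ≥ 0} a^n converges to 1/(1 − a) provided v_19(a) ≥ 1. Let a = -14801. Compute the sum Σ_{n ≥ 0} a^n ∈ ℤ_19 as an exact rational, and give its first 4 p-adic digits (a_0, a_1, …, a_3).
Σ a^n = 1/(1 − a) = 1/14802;  first 4 digits = (1, 0, 16, 16)

v_19(a) = 2 ≥ 1, so the series converges in ℤ_19 to 1/(1 − a) = 1/(1 − (-14801)) = 1/14802. Expand this rational in ℤ_19: compute digits iteratively via d_i = x_i mod 19, x_{i+1} = (x_i − d_i)/19. The first 4 digits are (1, 0, 16, 16).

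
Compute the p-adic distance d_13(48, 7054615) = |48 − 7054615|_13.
d_13(48, 7054615) = 1/371293

Step 1 — x − y = 48 − 7054615 = -7054567. Step 2 — v_13(-7054567) = 5 (factor: -7054567 = −(13^5 · 19); the sign does not affect v_p). Step 3 — |x − y|_13 = 13^{-5} = 1/371293.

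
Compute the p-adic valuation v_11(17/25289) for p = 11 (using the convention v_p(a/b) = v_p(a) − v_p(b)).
v_11(17/25289) = -3

Factor powers of 11 from the numerator and denominator of the reduced fraction: 17 = 11^0 · 17 and 25289 = 11^3 · 19. Apply v_p(a/b) = v_p(a) − v_p(b): v_11(17/25289) = 0 − 3 = -3.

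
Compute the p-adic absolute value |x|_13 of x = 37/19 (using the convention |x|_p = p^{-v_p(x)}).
|37/19|_13 = 1

Step 1 — compute v_13(x) by factoring powers of 13 out of the numerator and denominator: v_13(37/19) = 0. Step 2 — apply |x|_p = p^{-v_p(x)} = 13^{0} = 1.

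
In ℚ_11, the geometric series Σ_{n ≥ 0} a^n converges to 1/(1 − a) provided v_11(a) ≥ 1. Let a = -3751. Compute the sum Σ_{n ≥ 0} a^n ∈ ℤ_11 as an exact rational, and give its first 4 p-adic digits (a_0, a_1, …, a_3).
Σ a^n = 1/(1 − a) = 1/3752;  first 4 digits = (1, 0, 2, 8)

v_11(a) = 2 ≥ 1, so the series converges in ℤ_11 to 1/(1 − a) = 1/(1 − (-3751)) = 1/3752. Expand this rational in ℤ_11: compute digits iteratively via d_i = x_i mod 11, x_{i+1} = (x_i − d_i)/11. The first 4 digits are (1, 0, 2, 8).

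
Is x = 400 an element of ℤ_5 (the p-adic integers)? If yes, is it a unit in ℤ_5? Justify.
x ∈ ℤ_5 but not a unit; v_5(x) = 2 > 0

ℤ_5 = {x ∈ ℚ_5 : v_5(x) ≥ 0} and ℤ_5^× = {x ∈ ℤ_5 : v_5(x) = 0}. Here v_5(400) = v_5(num) − v_5(den) = 2; compare against these criteria.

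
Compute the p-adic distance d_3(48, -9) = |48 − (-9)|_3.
d_3(48, -9) = 1/3

Step 1 — x − y = 48 − (-9) = 57. Step 2 — v_3(57) = 1 (factor: 57 = (3^1 · 19); the sign does not affect v_p). Step 3 — |x − y|_3 = 3^{-1} = 1/3.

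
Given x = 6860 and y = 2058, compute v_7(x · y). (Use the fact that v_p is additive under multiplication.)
v_7(14117880) = 6

v_p(x) = 3 (factor: 6860 = 7^3 · 20); v_p(y) = 3 (factor: 2058 = 7^3 · 6). Additivity: v_p(xy) = v_p(x) + v_p(y) = 3 + 3 = 6. (Direct check: xy = 14117880 = 7^6 · (120).)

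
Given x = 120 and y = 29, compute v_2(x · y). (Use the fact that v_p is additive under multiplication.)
v_2(3480) = 3

v_p(x) = 3 (factor: 120 = 2^3 · 15); v_p(y) = 0 (factor: 29 = 2^0 · 29). Additivity: v_p(xy) = v_p(x) + v_p(y) = 3 + 0 = 3. (Direct check: xy = 3480 = 2^3 · (435).)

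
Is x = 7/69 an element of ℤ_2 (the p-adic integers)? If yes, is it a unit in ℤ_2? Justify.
x ∈ ℤ_2^× (unit); v_2(x) = 0

ℤ_2 = {x ∈ ℚ_2 : v_2(x) ≥ 0} and ℤ_2^× = {x ∈ ℤ_2 : v_2(x) = 0}. Here v_2(7/69) = v_2(num) − v_2(den) = 0; compare against these criteria.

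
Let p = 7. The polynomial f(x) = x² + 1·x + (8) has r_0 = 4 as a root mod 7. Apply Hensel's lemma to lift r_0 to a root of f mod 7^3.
r_2 = 284 (mod 343)

Hensel: r_{i+1} = r_i − f(r_i)·(f′(r_i))^{-1} mod 7^{i+2}, f′(x) = 2x + 1. Iterate:
  r_0 = 4 (mod 7)
  r_1 = 39 (mod 49)
  r_2 = 284 (mod 343)
Final: r = 284 satisfies f(r) ≡ 0 mod 7^3.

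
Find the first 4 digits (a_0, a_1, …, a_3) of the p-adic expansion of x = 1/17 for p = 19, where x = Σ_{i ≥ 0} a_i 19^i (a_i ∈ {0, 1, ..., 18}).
(a_0, …, a_3) = (9, 4, 2, 1)

v_19(1/17) = 0 (numerator and denominator both coprime to 19), so x ∈ ℤ_19^×. Compute digits iteratively via a_i = x_i mod 19, x_{i+1} = (x_i − a_i)/19, with x_0 = x:
  x_0 = 1/17;  a_0 = 9;  x_1 = (x_0 − 9)/19 = -8/17
  x_1 = -8/17;  a_1 = 4;  x_2 = (x_1 − 4)/19 = -4/17
  x_2 = -4/17;  a_2 = 2;  x_3 = (x_2 − 2)/19 = -2/17
  x_3 = -2/17;  a_3 = 1;  x_4 = (x_3 − 1)/19 = -1/17
Digits: (9, 4, 2, 1).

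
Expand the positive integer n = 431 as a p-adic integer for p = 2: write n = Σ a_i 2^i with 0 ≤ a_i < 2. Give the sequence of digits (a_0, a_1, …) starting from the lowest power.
(a_0, a_1, …) = (1, 1, 1, 1, 0, 1, 0, 1, 1)

Repeated division by 2 gives the digits low-to-high: 431 = 1 + 1·2^1 + 1·2^2 + 1·2^3 + 1·2^5 + 1·2^7 + 1·2^8. Digit sequence: (1, 1, 1, 1, 0, 1, 0, 1, 1).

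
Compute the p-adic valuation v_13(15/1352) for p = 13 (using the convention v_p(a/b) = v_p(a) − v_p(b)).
v_13(15/1352) = -2

Factor powers of 13 from the numerator and denominator of the reduced fraction: 15 = 13^0 · 15 and 1352 = 13^2 · 8. Apply v_p(a/b) = v_p(a) − v_p(b): v_13(15/1352) = 0 − 2 = -2.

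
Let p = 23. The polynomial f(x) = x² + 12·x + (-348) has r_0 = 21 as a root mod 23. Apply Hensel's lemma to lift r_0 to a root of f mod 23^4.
r_3 = 212702 (mod 279841)

Hensel: r_{i+1} = r_i − f(r_i)·(f′(r_i))^{-1} mod 23^{i+2}, f′(x) = 2x + 12. Iterate:
  r_0 = 21 (mod 23)
  r_1 = 44 (mod 529)
  r_2 = 5863 (mod 12167)
  r_3 = 212702 (mod 279841)
Final: r = 212702 satisfies f(r) ≡ 0 mod 23^4.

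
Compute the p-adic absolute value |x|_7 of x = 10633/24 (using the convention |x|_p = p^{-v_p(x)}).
|10633/24|_7 = 1/343

Step 1 — compute v_7(x) by factoring powers of 7 out of the numerator and denominator: v_7(10633/24) = 3. Step 2 — apply |x|_p = p^{-v_p(x)} = 7^{-3} = 1/343.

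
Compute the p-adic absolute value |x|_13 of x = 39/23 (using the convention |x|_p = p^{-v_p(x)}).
|39/23|_13 = 1/13

Step 1 — compute v_13(x) by factoring powers of 13 out of the numerator and denominator: v_13(39/23) = 1. Step 2 — apply |x|_p = p^{-v_p(x)} = 13^{-1} = 1/13.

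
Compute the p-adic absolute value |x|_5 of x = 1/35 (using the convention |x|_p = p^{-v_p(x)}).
|1/35|_5 = 5

Step 1 — compute v_5(x) by factoring powers of 5 out of the numerator and denominator: v_5(1/35) = -1. Step 2 — apply |x|_p = p^{-v_p(x)} = 5^{1} = 5.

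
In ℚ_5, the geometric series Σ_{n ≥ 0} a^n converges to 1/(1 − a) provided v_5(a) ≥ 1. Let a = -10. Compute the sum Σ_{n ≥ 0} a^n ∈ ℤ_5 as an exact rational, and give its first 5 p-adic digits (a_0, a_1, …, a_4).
Σ a^n = 1/(1 − a) = 1/11;  first 5 digits = (1, 3, 3, 2, 4)

v_5(a) = 1 ≥ 1, so the series converges in ℤ_5 to 1/(1 − a) = 1/(1 − (-10)) = 1/11. Expand this rational in ℤ_5: compute digits iteratively via d_i = x_i mod 5, x_{i+1} = (x_i − d_i)/5. The first 5 digits are (1, 3, 3, 2, 4).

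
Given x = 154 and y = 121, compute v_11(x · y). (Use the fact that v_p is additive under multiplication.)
v_11(18634) = 3

v_p(x) = 1 (factor: 154 = 11^1 · 14); v_p(y) = 2 (factor: 121 = 11^2 · 1). Additivity: v_p(xy) = v_p(x) + v_p(y) = 1 + 2 = 3. (Direct check: xy = 18634 = 11^3 · (14).)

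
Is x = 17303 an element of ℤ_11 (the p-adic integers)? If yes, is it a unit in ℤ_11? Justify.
x ∈ ℤ_11 but not a unit; v_11(x) = 3 > 0

ℤ_11 = {x ∈ ℚ_11 : v_11(x) ≥ 0} and ℤ_11^× = {x ∈ ℤ_11 : v_11(x) = 0}. Here v_11(17303) = v_11(num) − v_11(den) = 3; compare against these criteria.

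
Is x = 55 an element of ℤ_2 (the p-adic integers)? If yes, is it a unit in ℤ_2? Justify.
x ∈ ℤ_2^× (unit); v_2(x) = 0

ℤ_2 = {x ∈ ℚ_2 : v_2(x) ≥ 0} and ℤ_2^× = {x ∈ ℤ_2 : v_2(x) = 0}. Here v_2(55) = v_2(num) − v_2(den) = 0; compare against these criteria.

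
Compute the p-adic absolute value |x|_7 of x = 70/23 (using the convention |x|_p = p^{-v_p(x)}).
|70/23|_7 = 1/7

Step 1 — compute v_7(x) by factoring powers of 7 out of the numerator and denominator: v_7(70/23) = 1. Step 2 — apply |x|_p = p^{-v_p(x)} = 7^{-1} = 1/7.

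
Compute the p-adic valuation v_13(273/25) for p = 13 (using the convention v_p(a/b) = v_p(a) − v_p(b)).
v_13(273/25) = 1

Factor powers of 13 from the numerator and denominator of the reduced fraction: 273 = 13^1 · 21 and 25 = 13^0 · 25. Apply v_p(a/b) = v_p(a) − v_p(b): v_13(273/25) = 1 − 0 = 1.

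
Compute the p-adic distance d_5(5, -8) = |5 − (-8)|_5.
d_5(5, -8) = 1

Step 1 — x − y = 5 − (-8) = 13. Step 2 — v_5(13) = 0 (factor: 13 = (5^0 · 13); the sign does not affect v_p). Step 3 — |x − y|_5 = 5^{0} = 1.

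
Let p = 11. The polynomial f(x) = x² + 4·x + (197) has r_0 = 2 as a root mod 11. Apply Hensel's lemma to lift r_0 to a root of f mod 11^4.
r_3 = 6283 (mod 14641)

Hensel: r_{i+1} = r_i − f(r_i)·(f′(r_i))^{-1} mod 11^{i+2}, f′(x) = 2x + 4. Iterate:
  r_0 = 2 (mod 11)
  r_1 = 112 (mod 121)
  r_2 = 959 (mod 1331)
  r_3 = 6283 (mod 14641)
Final: r = 6283 satisfies f(r) ≡ 0 mod 11^4.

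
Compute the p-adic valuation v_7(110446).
v_7(110446) = 4

v_7(n) is the largest exponent k such that 7^k divides n. Factor out: 110446 = 7^4 · 46. (Sign doesn't affect v_p.) So v_7(110446) = 4.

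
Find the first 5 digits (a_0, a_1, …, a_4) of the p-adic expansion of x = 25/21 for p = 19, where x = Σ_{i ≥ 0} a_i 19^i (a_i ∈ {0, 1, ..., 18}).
(a_0, …, a_4) = (3, 18, 9, 4, 7)

v_19(25/21) = 0 (numerator and denominator both coprime to 19), so x ∈ ℤ_19^×. Compute digits iteratively via a_i = x_i mod 19, x_{i+1} = (x_i − a_i)/19, with x_0 = x:
  x_0 = 25/21;  a_0 = 3;  x_1 = (x_0 − 3)/19 = -2/21
  x_1 = -2/21;  a_1 = 18;  x_2 = (x_1 − 18)/19 = -20/21
  x_2 = -20/21;  a_2 = 9;  x_3 = (x_2 − 9)/19 = -11/21
  x_3 = -11/21;  a_3 = 4;  x_4 = (x_3 − 4)/19 = -5/21
  x_4 = -5/21;  a_4 = 7;  x_5 = (x_4 − 7)/19 = -8/21
Digits: (3, 18, 9, 4, 7).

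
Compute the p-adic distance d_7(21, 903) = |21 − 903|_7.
d_7(21, 903) = 1/49

Step 1 — x − y = 21 − 903 = -882. Step 2 — v_7(-882) = 2 (factor: -882 = −(7^2 · 18); the sign does not affect v_p). Step 3 — |x − y|_7 = 7^{-2} = 1/49.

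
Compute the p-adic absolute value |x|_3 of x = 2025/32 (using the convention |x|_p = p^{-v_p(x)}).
|2025/32|_3 = 1/81

Step 1 — compute v_3(x) by factoring powers of 3 out of the numerator and denominator: v_3(2025/32) = 4. Step 2 — apply |x|_p = p^{-v_p(x)} = 3^{-4} = 1/81.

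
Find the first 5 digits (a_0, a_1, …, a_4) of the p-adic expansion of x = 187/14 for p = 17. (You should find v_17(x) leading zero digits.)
(a_0, …, a_4) = (0, 2, 6, 13, 15)

v_17(187/14) = 1, so a_0 = ... = a_0 = 0. Factor out: x = 17^1 · u with u = 11/14 a unit in ℤ_17. Expand u iteratively via a_{v+i} = u_i mod 17, u_{i+1} = (u_i − a_{v+i})/17:
  u_0 = 11/14;  a_1 = 2;  u_1 = (u_0 − 2)/17 = -1/14
  u_1 = -1/14;  a_2 = 6;  u_2 = (u_1 − 6)/17 = -5/14
  u_2 = -5/14;  a_3 = 13;  u_3 = (u_2 − 13)/17 = -11/14
  u_3 = -11/14;  a_4 = 15;  u_4 = (u_3 − 15)/17 = -13/14
Digits: (0, 2, 6, 13, 15).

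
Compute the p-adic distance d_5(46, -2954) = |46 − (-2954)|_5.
d_5(46, -2954) = 1/125

Step 1 — x − y = 46 − (-2954) = 3000. Step 2 — v_5(3000) = 3 (factor: 3000 = (5^3 · 24); the sign does not affect v_p). Step 3 — |x − y|_5 = 5^{-3} = 1/125.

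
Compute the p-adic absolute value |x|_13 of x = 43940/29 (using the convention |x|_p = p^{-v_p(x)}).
|43940/29|_13 = 1/2197

Step 1 — compute v_13(x) by factoring powers of 13 out of the numerator and denominator: v_13(43940/29) = 3. Step 2 — apply |x|_p = p^{-v_p(x)} = 13^{-3} = 1/2197.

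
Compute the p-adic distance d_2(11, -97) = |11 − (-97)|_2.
d_2(11, -97) = 1/4

Step 1 — x − y = 11 − (-97) = 108. Step 2 — v_2(108) = 2 (factor: 108 = (2^2 · 27); the sign does not affect v_p). Step 3 — |x − y|_2 = 2^{-2} = 1/4.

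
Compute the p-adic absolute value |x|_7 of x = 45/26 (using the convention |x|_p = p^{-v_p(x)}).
|45/26|_7 = 1

Step 1 — compute v_7(x) by factoring powers of 7 out of the numerator and denominator: v_7(45/26) = 0. Step 2 — apply |x|_p = p^{-v_p(x)} = 7^{0} = 1.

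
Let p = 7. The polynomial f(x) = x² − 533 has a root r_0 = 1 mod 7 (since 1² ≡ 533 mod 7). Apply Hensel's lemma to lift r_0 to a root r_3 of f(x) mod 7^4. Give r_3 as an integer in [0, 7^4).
r_3 = 1933 (mod 2401)

Hensel's recurrence: r_{i+1} = r_i − f(r_i)·(f′(r_i))^{-1} mod 7^{i+2}, with f′(x) = 2x. Iterate:
  r_0 = 1 (mod 7)
  r_1 = 22 (mod 49)
  r_2 = 218 (mod 343)
  r_3 = 1933 (mod 2401)
Final: r_3 = 1933, and one checks f(r_3) ≡ 0 mod 7^4.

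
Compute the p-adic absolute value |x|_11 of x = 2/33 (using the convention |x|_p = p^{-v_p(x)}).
|2/33|_11 = 11

Step 1 — compute v_11(x) by factoring powers of 11 out of the numerator and denominator: v_11(2/33) = -1. Step 2 — apply |x|_p = p^{-v_p(x)} = 11^{1} = 11.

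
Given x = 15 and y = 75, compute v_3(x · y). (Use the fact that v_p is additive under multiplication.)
v_3(1125) = 2

v_p(x) = 1 (factor: 15 = 3^1 · 5); v_p(y) = 1 (factor: 75 = 3^1 · 25). Additivity: v_p(xy) = v_p(x) + v_p(y) = 1 + 1 = 2. (Direct check: xy = 1125 = 3^2 · (125).)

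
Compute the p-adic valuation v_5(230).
v_5(230) = 1

v_5(n) is the largest exponent k such that 5^k divides n. Factor out: 230 = 5^1 · 46. (Sign doesn't affect v_p.) So v_5(230) = 1.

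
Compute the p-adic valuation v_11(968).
v_11(968) = 2

v_11(n) is the largest exponent k such that 11^k divides n. Factor out: 968 = 11^2 · 8. (Sign doesn't affect v_p.) So v_11(968) = 2.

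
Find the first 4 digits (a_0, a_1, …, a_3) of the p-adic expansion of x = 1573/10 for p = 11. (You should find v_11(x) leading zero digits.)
(a_0, …, a_3) = (0, 0, 9, 7)

v_11(1573/10) = 2, so a_0 = ... = a_1 = 0. Factor out: x = 11^2 · u with u = 13/10 a unit in ℤ_11. Expand u iteratively via a_{v+i} = u_i mod 11, u_{i+1} = (u_i − a_{v+i})/11:
  u_0 = 13/10;  a_2 = 9;  u_1 = (u_0 − 9)/11 = -7/10
  u_1 = -7/10;  a_3 = 7;  u_2 = (u_1 − 7)/11 = -7/10
Digits: (0, 0, 9, 7).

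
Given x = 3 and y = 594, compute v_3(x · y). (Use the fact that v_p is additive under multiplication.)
v_3(1782) = 4

v_p(x) = 1 (factor: 3 = 3^1 · 1); v_p(y) = 3 (factor: 594 = 3^3 · 22). Additivity: v_p(xy) = v_p(x) + v_p(y) = 1 + 3 = 4. (Direct check: xy = 1782 = 3^4 · (22).)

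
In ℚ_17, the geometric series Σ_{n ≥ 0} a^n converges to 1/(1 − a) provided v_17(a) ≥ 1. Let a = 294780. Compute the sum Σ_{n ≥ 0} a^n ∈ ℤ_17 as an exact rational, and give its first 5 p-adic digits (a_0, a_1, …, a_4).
Σ a^n = 1/(1 − a) = -1/294779;  first 5 digits = (1, 0, 0, 9, 3)

v_17(a) = 3 ≥ 1, so the series converges in ℤ_17 to 1/(1 − a) = 1/(1 − 294780) = -1/294779. Expand this rational in ℤ_17: compute digits iteratively via d_i = x_i mod 17, x_{i+1} = (x_i − d_i)/17. The first 5 digits are (1, 0, 0, 9, 3).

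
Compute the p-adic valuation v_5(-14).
v_5(-14) = 0

v_5(n) is the largest exponent k such that 5^k divides n. Factor out: -14 = -5^0 · 14. (Sign doesn't affect v_p.) So v_5(-14) = 0.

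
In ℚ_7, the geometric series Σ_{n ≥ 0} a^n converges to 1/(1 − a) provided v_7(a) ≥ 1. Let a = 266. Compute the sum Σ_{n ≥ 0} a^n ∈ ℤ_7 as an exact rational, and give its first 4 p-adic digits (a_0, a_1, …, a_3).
Σ a^n = 1/(1 − a) = -1/265;  first 4 digits = (1, 3, 0, 3)

v_7(a) = 1 ≥ 1, so the series converges in ℤ_7 to 1/(1 − a) = 1/(1 − 266) = -1/265. Expand this rational in ℤ_7: compute digits iteratively via d_i = x_i mod 7, x_{i+1} = (x_i − d_i)/7. The first 4 digits are (1, 3, 0, 3).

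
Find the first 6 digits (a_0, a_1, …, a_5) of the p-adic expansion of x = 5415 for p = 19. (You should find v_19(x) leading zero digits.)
(a_0, …, a_5) = (0, 0, 15, 0, 0, 0)

v_19(5415) = 2, so a_0 = ... = a_1 = 0. Factor out: x = 19^2 · u with u = 15 a unit in ℤ_19. Expand u iteratively via a_{v+i} = u_i mod 19, u_{i+1} = (u_i − a_{v+i})/19:
  u_0 = 15;  a_2 = 15;  u_1 = (u_0 − 15)/19 = 0
  u_1 = 0;  a_3 = 0;  u_2 = (u_1 − 0)/19 = 0
  u_2 = 0;  a_4 = 0;  u_3 = (u_2 − 0)/19 = 0
  u_3 = 0;  a_5 = 0;  u_4 = (u_3 − 0)/19 = 0
Digits: (0, 0, 15, 0, 0, 0).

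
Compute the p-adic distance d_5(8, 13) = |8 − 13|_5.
d_5(8, 13) = 1/5

Step 1 — x − y = 8 − 13 = -5. Step 2 — v_5(-5) = 1 (factor: -5 = −(5^1 · 1); the sign does not affect v_p). Step 3 — |x − y|_5 = 5^{-1} = 1/5.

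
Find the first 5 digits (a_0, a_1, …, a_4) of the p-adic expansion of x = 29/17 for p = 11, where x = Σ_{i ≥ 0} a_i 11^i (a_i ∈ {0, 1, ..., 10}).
(a_0, …, a_4) = (3, 7, 0, 9, 5)

v_11(29/17) = 0 (numerator and denominator both coprime to 11), so x ∈ ℤ_11^×. Compute digits iteratively via a_i = x_i mod 11, x_{i+1} = (x_i − a_i)/11, with x_0 = x:
  x_0 = 29/17;  a_0 = 3;  x_1 = (x_0 − 3)/11 = -2/17
  x_1 = -2/17;  a_1 = 7;  x_2 = (x_1 − 7)/11 = -11/17
  x_2 = -11/17;  a_2 = 0;  x_3 = (x_2 − 0)/11 = -1/17
  x_3 = -1/17;  a_3 = 9;  x_4 = (x_3 − 9)/11 = -14/17
  x_4 = -14/17;  a_4 = 5;  x_5 = (x_4 − 5)/11 = -9/17
Digits: (3, 7, 0, 9, 5).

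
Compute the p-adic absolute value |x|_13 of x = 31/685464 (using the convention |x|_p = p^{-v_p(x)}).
|31/685464|_13 = 28561

Step 1 — compute v_13(x) by factoring powers of 13 out of the numerator and denominator: v_13(31/685464) = -4. Step 2 — apply |x|_p = p^{-v_p(x)} = 13^{4} = 28561.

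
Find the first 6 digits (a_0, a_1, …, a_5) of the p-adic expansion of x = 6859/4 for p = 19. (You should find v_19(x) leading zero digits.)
(a_0, …, a_5) = (0, 0, 0, 5, 14, 4)

v_19(6859/4) = 3, so a_0 = ... = a_2 = 0. Factor out: x = 19^3 · u with u = 1/4 a unit in ℤ_19. Expand u iteratively via a_{v+i} = u_i mod 19, u_{i+1} = (u_i − a_{v+i})/19:
  u_0 = 1/4;  a_3 = 5;  u_1 = (u_0 − 5)/19 = -1/4
  u_1 = -1/4;  a_4 = 14;  u_2 = (u_1 − 14)/19 = -3/4
  u_2 = -3/4;  a_5 = 4;  u_3 = (u_2 − 4)/19 = -1/4
Digits: (0, 0, 0, 5, 14, 4).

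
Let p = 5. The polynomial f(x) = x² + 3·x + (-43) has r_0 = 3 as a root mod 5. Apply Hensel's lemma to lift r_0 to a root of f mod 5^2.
r_1 = 3 (mod 25)

Hensel: r_{i+1} = r_i − f(r_i)·(f′(r_i))^{-1} mod 5^{i+2}, f′(x) = 2x + 3. Iterate:
  r_0 = 3 (mod 5)
  r_1 = 3 (mod 25)
Final: r = 3 satisfies f(r) ≡ 0 mod 5^2.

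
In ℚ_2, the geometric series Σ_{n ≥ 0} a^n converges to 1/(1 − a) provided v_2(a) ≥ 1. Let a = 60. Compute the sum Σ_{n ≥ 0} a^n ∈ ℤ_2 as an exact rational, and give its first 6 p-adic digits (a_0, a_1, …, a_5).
Σ a^n = 1/(1 − a) = -1/59;  first 6 digits = (1, 0, 1, 1, 0, 0)

v_2(a) = 2 ≥ 1, so the series converges in ℤ_2 to 1/(1 − a) = 1/(1 − 60) = -1/59. Expand this rational in ℤ_2: compute digits iteratively via d_i = x_i mod 2, x_{i+1} = (x_i − d_i)/2. The first 6 digits are (1, 0, 1, 1, 0, 0).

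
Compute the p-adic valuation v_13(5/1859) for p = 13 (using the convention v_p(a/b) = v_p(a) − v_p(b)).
v_13(5/1859) = -2

Factor powers of 13 from the numerator and denominator of the reduced fraction: 5 = 13^0 · 5 and 1859 = 13^2 · 11. Apply v_p(a/b) = v_p(a) − v_p(b): v_13(5/1859) = 0 − 2 = -2.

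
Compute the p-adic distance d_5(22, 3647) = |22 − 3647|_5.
d_5(22, 3647) = 1/125

Step 1 — x − y = 22 − 3647 = -3625. Step 2 — v_5(-3625) = 3 (factor: -3625 = −(5^3 · 29); the sign does not affect v_p). Step 3 — |x − y|_5 = 5^{-3} = 1/125.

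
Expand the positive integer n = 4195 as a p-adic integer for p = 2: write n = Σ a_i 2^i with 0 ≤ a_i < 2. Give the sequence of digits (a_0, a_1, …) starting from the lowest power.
(a_0, a_1, …) = (1, 1, 0, 0, 0, 1, 1, 0, 0, 0, 0, 0, 1)

Repeated division by 2 gives the digits low-to-high: 4195 = 1 + 1·2^1 + 1·2^5 + 1·2^6 + 1·2^12. Digit sequence: (1, 1, 0, 0, 0, 1, 1, 0, 0, 0, 0, 0, 1).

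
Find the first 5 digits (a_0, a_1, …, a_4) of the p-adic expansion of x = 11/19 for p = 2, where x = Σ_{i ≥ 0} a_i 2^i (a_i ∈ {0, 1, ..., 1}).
(a_0, …, a_4) = (1, 0, 0, 1, 0)

v_2(11/19) = 0 (numerator and denominator both coprime to 2), so x ∈ ℤ_2^×. Compute digits iteratively via a_i = x_i mod 2, x_{i+1} = (x_i − a_i)/2, with x_0 = x:
  x_0 = 11/19;  a_0 = 1;  x_1 = (x_0 − 1)/2 = -4/19
  x_1 = -4/19;  a_1 = 0;  x_2 = (x_1 − 0)/2 = -2/19
  x_2 = -2/19;  a_2 = 0;  x_3 = (x_2 − 0)/2 = -1/19
  x_3 = -1/19;  a_3 = 1;  x_4 = (x_3 − 1)/2 = -10/19
  x_4 = -10/19;  a_4 = 0;  x_5 = (x_4 − 0)/2 = -5/19
Digits: (1, 0, 0, 1, 0).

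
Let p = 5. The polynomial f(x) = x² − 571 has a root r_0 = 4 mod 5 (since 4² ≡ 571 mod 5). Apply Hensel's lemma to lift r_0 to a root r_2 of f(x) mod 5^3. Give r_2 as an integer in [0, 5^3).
r_2 = 14 (mod 125)

Hensel's recurrence: r_{i+1} = r_i − f(r_i)·(f′(r_i))^{-1} mod 5^{i+2}, with f′(x) = 2x. Iterate:
  r_0 = 4 (mod 5)
  r_1 = 14 (mod 25)
  r_2 = 14 (mod 125)
Final: r_2 = 14, and one checks f(r_2) ≡ 0 mod 5^3.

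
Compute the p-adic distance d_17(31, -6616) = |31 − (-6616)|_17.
d_17(31, -6616) = 1/289

Step 1 — x − y = 31 − (-6616) = 6647. Step 2 — v_17(6647) = 2 (factor: 6647 = (17^2 · 23); the sign does not affect v_p). Step 3 — |x − y|_17 = 17^{-2} = 1/289.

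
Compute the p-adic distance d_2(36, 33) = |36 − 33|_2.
d_2(36, 33) = 1

Step 1 — x − y = 36 − 33 = 3. Step 2 — v_2(3) = 0 (factor: 3 = (2^0 · 3); the sign does not affect v_p). Step 3 — |x − y|_2 = 2^{0} = 1.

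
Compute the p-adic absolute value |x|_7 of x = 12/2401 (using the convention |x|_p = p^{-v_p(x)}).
|12/2401|_7 = 2401

Step 1 — compute v_7(x) by factoring powers of 7 out of the numerator and denominator: v_7(12/2401) = -4. Step 2 — apply |x|_p = p^{-v_p(x)} = 7^{4} = 2401.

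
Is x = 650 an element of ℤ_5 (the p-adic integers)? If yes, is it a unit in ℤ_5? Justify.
x ∈ ℤ_5 but not a unit; v_5(x) = 2 > 0

ℤ_5 = {x ∈ ℚ_5 : v_5(x) ≥ 0} and ℤ_5^× = {x ∈ ℤ_5 : v_5(x) = 0}. Here v_5(650) = v_5(num) − v_5(den) = 2; compare against these criteria.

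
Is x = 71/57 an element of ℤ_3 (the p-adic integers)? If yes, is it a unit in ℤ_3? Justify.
x ∉ ℤ_3 (v_3(x) = -1 < 0)

ℤ_3 = {x ∈ ℚ_3 : v_3(x) ≥ 0} and ℤ_3^× = {x ∈ ℤ_3 : v_3(x) = 0}. Here v_3(71/57) = v_3(num) − v_3(den) = -1; compare against these criteria.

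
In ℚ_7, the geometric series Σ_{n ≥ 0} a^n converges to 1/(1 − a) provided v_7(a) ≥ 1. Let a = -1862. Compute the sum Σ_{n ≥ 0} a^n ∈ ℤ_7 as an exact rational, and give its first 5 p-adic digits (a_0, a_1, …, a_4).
Σ a^n = 1/(1 − a) = 1/1863;  first 5 digits = (1, 0, 4, 1, 1)

v_7(a) = 2 ≥ 1, so the series converges in ℤ_7 to 1/(1 − a) = 1/(1 − (-1862)) = 1/1863. Expand this rational in ℤ_7: compute digits iteratively via d_i = x_i mod 7, x_{i+1} = (x_i − d_i)/7. The first 5 digits are (1, 0, 4, 1, 1).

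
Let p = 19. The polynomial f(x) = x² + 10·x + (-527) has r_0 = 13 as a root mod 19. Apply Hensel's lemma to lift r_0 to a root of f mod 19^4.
r_3 = 113975 (mod 130321)

Hensel: r_{i+1} = r_i − f(r_i)·(f′(r_i))^{-1} mod 19^{i+2}, f′(x) = 2x + 10. Iterate:
  r_0 = 13 (mod 19)
  r_1 = 260 (mod 361)
  r_2 = 4231 (mod 6859)
  r_3 = 113975 (mod 130321)
Final: r = 113975 satisfies f(r) ≡ 0 mod 19^4.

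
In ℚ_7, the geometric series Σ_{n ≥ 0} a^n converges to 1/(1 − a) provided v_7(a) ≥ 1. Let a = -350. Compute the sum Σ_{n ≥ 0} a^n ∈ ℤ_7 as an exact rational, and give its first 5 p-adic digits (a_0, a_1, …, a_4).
Σ a^n = 1/(1 − a) = 1/351;  first 5 digits = (1, 6, 0, 5, 2)

v_7(a) = 1 ≥ 1, so the series converges in ℤ_7 to 1/(1 − a) = 1/(1 − (-350)) = 1/351. Expand this rational in ℤ_7: compute digits iteratively via d_i = x_i mod 7, x_{i+1} = (x_i − d_i)/7. The first 5 digits are (1, 6, 0, 5, 2).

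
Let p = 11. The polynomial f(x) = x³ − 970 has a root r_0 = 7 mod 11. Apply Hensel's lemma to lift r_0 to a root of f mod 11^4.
r_3 = 557 (mod 14641)

Hensel: r_{i+1} = r_i − f(r_i)/f′(r_i) mod 11^{i+2}, where f′(x) = 3x². Iterate:
  r_0 = 7 (mod 11)
  r_1 = 73 (mod 121)
  r_2 = 557 (mod 1331)
  r_3 = 557 (mod 14641)
Final: r = 557 with f(r) ≡ 0 mod 11^4.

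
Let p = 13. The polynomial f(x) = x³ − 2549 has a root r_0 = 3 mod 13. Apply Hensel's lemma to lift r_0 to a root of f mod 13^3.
r_2 = 1342 (mod 2197)

Hensel: r_{i+1} = r_i − f(r_i)/f′(r_i) mod 13^{i+2}, where f′(x) = 3x². Iterate:
  r_0 = 3 (mod 13)
  r_1 = 159 (mod 169)
  r_2 = 1342 (mod 2197)
Final: r = 1342 with f(r) ≡ 0 mod 13^3.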